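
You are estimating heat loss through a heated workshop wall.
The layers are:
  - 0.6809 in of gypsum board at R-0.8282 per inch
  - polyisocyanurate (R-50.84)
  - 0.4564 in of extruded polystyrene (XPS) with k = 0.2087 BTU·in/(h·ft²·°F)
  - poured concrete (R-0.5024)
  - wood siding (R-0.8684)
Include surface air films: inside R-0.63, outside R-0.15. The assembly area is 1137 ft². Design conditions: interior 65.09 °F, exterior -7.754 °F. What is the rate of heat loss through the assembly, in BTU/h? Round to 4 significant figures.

1486 BTU/h

0.6809 × 0.8282 = 0.56392
0.4564/0.2087 = 2.1869
R_total = 0.63 + 0.56392 + 50.84 + 2.1869 + 0.5024 + 0.8684 + 0.15 = 55.742 ft²·°F·h/BTU
Q = A·ΔT/R = 1137 × (65.09 − (-7.754)) / 55.742 = 1485.8 BTU/h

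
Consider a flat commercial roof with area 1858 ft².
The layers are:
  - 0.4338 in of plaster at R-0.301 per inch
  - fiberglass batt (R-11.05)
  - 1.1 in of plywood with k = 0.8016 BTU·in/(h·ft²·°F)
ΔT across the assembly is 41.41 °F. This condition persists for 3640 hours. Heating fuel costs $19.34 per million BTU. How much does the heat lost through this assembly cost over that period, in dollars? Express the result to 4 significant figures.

0.4338 × 0.301 = 0.13057
1.1/0.8016 = 1.3723
R_total = 0.13057 + 11.05 + 1.3723 = 12.553 ft²·°F·h/BTU
Q = 1858 × 41.41 / 12.553 = 6129.3 BTU/h
E = 6129.3 × 3640 = 22311000 BTU
Cost = 22311000/10⁶ × 19.34 = $431.49

431.5 dollars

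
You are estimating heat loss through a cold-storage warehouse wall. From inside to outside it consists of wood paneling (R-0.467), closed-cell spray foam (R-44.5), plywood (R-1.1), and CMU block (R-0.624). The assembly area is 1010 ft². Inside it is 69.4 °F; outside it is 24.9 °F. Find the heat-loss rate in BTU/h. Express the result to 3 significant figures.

R_total = 0.467 + 44.5 + 1.1 + 0.624 = 46.69 ft²·°F·h/BTU
Q = A·ΔT/R = 1010 × (69.4 − 24.9) / 46.69 = 962.6 BTU/h

963 BTU/h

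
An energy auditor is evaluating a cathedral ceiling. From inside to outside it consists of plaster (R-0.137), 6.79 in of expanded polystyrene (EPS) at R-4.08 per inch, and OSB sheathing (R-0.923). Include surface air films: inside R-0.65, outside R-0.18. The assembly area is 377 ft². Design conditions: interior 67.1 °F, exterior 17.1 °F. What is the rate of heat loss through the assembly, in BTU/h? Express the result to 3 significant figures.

6.79 × 4.08 = 27.7
R_total = 0.65 + 0.137 + 27.7 + 0.923 + 0.18 = 29.59 ft²·°F·h/BTU
Q = A·ΔT/R = 377 × (67.1 − 17.1) / 29.59 = 637 BTU/h

637 BTU/h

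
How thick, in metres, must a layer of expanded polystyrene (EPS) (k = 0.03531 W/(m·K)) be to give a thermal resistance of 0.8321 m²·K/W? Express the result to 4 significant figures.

0.02938 m

L = R·k = 0.8321 × 0.03531 = 0.029381 m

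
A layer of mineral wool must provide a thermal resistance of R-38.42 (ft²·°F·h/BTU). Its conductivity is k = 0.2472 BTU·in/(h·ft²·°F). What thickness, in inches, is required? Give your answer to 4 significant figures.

9.497 in

L = R × k = 38.42 × 0.2472 = 9.4974 in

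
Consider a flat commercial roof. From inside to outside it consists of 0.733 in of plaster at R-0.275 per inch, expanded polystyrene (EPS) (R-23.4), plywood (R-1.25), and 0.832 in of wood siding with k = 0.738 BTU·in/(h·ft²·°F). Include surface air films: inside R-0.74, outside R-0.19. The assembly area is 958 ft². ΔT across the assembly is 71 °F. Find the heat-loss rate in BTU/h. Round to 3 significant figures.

0.733 × 0.275 = 0.2016
0.832/0.738 = 1.127
R_total = 0.74 + 0.2016 + 23.4 + 1.25 + 1.127 + 0.19 = 26.91 ft²·°F·h/BTU
Q = A·ΔT/R = 958 × 71 / 26.91 = 2528 BTU/h

2530 BTU/h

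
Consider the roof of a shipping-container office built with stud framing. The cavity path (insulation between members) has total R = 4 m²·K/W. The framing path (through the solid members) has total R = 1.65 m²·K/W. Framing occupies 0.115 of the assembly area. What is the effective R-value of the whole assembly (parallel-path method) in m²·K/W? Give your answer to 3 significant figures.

3.44 m²·K/W

U_eff = 0.885/4 + 0.115/1.65 = 0.2213 + 0.0697 = 0.2909
R_eff = 1/U_eff = 3.437 m²·K/W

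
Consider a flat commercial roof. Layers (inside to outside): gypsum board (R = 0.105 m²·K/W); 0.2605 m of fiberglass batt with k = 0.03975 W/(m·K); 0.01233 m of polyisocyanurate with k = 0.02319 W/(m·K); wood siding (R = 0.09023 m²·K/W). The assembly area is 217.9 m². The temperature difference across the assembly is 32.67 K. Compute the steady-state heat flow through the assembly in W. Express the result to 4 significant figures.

0.2605/0.03975 = 6.5535
0.01233/0.02319 = 0.53169
R_total = 0.105 + 6.5535 + 0.53169 + 0.09023 = 7.2804 m²·K/W
Q = A·ΔT/R = 217.9 × 32.67 / 7.2804 = 977.8 W

977.8 W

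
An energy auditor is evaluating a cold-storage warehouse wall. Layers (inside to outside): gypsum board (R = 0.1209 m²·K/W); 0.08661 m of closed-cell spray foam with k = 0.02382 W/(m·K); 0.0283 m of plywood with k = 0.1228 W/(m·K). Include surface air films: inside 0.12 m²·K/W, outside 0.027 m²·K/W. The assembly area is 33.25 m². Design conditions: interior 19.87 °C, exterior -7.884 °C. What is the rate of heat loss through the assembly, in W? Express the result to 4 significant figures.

0.08661/0.02382 = 3.636
0.0283/0.1228 = 0.23046
R_total = 0.12 + 0.1209 + 3.636 + 0.23046 + 0.027 = 4.1344 m²·K/W
Q = A·ΔT/R = 33.25 × (19.87 − (-7.884)) / 4.1344 = 223.21 W

223.2 W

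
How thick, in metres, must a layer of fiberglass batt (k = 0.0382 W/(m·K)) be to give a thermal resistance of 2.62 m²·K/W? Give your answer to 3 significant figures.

L = R·k = 2.62 × 0.0382 = 0.1001 m

0.100 m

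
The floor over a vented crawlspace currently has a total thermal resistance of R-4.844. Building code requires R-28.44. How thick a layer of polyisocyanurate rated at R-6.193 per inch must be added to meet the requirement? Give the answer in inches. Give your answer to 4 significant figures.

ΔR = 28.44 − 4.844 = 23.596 ft²·°F·h/BTU
L = ΔR / (R/in) = 23.596/6.193 = 3.8101 in

3.810 in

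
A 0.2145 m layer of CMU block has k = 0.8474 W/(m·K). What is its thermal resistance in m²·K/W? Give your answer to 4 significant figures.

0.2531 m²·K/W

R = L/k = 0.2145/0.8474 = 0.25313 m²·K/W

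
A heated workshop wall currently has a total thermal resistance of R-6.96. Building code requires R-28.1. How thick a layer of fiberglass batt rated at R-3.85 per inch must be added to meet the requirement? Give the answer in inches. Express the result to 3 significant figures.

ΔR = 28.1 − 6.96 = 21.14 ft²·°F·h/BTU
L = ΔR / (R/in) = 21.14/3.85 = 5.491 in

5.49 in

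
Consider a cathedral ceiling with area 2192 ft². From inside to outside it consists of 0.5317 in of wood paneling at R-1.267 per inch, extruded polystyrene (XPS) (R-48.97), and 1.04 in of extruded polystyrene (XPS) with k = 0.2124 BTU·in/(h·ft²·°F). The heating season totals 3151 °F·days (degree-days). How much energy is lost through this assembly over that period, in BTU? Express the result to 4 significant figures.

0.5317 × 1.267 = 0.67366
1.04/0.2124 = 4.8964
R_total = 0.67366 + 48.97 + 4.8964 = 54.54 ft²·°F·h/BTU
E = A × HDD × 24 / R = 2192 × 3151 × 24 / 54.54 = 3039400 BTU

3039000 BTU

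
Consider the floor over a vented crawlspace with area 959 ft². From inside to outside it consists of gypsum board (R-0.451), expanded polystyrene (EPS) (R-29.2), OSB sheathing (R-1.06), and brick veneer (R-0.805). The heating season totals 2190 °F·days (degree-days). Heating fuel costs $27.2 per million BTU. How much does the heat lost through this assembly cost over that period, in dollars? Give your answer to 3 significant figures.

R_total = 0.451 + 29.2 + 1.06 + 0.805 = 31.52 ft²·°F·h/BTU
E = A × HDD × 24 / R = 959 × 2190 × 24 / 31.52 = 1599000 BTU
Cost = 1599000/10⁶ × 27.2 = $43.5

43.5 dollars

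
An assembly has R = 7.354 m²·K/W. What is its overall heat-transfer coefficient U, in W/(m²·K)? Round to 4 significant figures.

0.1360 W/(m²·K)

U = 1/R = 1/7.354 = 0.13598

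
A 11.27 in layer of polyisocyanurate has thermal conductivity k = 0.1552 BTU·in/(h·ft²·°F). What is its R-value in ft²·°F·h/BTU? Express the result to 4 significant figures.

72.62 ft²·°F·h/BTU

R = L/k = 11.27/0.1552 = 72.616 ft²·°F·h/BTU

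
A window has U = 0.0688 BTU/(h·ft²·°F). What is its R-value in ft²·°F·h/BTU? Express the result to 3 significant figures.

R = 1/U = 1/0.0688 = 14.53

14.5 ft²·°F·h/BTU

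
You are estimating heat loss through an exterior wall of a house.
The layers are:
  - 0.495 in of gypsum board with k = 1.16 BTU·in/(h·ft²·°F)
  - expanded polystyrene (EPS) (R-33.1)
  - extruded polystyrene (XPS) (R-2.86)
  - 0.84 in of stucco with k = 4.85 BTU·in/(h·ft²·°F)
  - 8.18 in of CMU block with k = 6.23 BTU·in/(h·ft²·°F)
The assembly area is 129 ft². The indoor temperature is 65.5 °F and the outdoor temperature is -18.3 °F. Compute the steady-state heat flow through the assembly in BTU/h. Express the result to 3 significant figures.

0.495/1.16 = 0.4267
0.84/4.85 = 0.1732
8.18/6.23 = 1.313
R_total = 0.4267 + 33.1 + 2.86 + 0.1732 + 1.313 = 37.87 ft²·°F·h/BTU
Q = A·ΔT/R = 129 × (65.5 − (-18.3)) / 37.87 = 285.4 BTU/h

285 BTU/h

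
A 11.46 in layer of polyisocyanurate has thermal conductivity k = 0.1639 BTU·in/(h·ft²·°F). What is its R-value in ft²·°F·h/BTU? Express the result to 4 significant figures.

69.92 ft²·°F·h/BTU

R = L/k = 11.46/0.1639 = 69.921 ft²·°F·h/BTU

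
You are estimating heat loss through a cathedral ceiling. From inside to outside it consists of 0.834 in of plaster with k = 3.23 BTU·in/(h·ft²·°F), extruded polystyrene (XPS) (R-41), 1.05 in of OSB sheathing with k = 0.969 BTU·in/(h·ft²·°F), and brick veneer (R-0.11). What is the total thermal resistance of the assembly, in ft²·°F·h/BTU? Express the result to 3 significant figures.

0.834/3.23 = 0.2582
1.05/0.969 = 1.084
R_total = 0.2582 + 41 + 1.084 + 0.11 = 42.45 ft²·°F·h/BTU

42.5 ft²·°F·h/BTU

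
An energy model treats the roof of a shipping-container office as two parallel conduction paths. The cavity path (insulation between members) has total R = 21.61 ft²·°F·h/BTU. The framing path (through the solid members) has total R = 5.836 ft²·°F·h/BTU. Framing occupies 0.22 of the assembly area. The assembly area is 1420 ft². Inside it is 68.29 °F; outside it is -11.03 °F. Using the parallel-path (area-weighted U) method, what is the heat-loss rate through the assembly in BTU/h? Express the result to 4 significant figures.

8311 BTU/h

U_eff = 0.78/21.61 + 0.22/5.836 = 0.036094 + 0.037697 = 0.073791
R_eff = 1/U_eff = 13.552 ft²·°F·h/BTU
Q = 1420 × (68.29 − (-11.03)) / 13.552 = 8311.5 BTU/h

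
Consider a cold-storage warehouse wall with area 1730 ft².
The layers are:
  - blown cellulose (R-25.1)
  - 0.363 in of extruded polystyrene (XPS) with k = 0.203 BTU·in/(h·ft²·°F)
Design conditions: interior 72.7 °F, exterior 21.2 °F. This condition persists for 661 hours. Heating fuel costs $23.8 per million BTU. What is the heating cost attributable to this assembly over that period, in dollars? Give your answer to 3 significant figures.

52.1 dollars

0.363/0.203 = 1.788
R_total = 25.1 + 1.788 = 26.89 ft²·°F·h/BTU
Q = 1730 × (72.7 − 21.2) / 26.89 = 3314 BTU/h
E = 3314 × 661 = 2190000 BTU
Cost = 2190000/10⁶ × 23.8 = $52.13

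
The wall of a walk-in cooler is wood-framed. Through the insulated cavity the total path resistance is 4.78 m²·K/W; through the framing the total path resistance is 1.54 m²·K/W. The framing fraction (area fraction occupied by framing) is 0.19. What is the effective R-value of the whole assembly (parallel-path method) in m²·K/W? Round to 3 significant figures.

3.41 m²·K/W

U_eff = 0.81/4.78 + 0.19/1.54 = 0.1695 + 0.1234 = 0.2928
R_eff = 1/U_eff = 3.415 m²·K/W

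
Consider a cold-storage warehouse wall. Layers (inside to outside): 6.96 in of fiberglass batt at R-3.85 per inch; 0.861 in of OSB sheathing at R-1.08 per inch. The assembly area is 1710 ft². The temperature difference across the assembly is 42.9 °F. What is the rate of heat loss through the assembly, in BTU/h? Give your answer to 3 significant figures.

2650 BTU/h

6.96 × 3.85 = 26.8
0.861 × 1.08 = 0.9299
R_total = 26.8 + 0.9299 = 27.73 ft²·°F·h/BTU
Q = A·ΔT/R = 1710 × 42.9 / 27.73 = 2646 BTU/h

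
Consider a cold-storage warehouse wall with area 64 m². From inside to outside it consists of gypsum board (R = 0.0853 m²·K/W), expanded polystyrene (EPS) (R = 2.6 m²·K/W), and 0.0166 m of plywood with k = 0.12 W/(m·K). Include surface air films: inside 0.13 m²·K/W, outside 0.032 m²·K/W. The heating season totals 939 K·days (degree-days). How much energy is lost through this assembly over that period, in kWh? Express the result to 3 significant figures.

0.0166/0.12 = 0.1383
R_total = 0.13 + 0.0853 + 2.6 + 0.1383 + 0.032 = 2.986 m²·K/W
E = A × HDD × 24 / R / 1000 = 64 × 939 × 24 / 2.986 / 1000 = 483.1 kWh

483 kWh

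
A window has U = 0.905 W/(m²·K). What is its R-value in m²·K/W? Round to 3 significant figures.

R = 1/U = 1/0.905 = 1.105

1.10 m²·K/W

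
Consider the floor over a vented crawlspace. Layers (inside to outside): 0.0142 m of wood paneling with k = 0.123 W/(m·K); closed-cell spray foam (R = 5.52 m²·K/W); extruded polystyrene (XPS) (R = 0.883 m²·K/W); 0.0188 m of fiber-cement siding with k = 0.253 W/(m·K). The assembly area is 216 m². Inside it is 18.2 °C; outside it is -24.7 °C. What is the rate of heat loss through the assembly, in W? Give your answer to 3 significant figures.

0.0142/0.123 = 0.1154
0.0188/0.253 = 0.07431
R_total = 0.1154 + 5.52 + 0.883 + 0.07431 = 6.593 m²·K/W
Q = A·ΔT/R = 216 × (18.2 − (-24.7)) / 6.593 = 1406 W

1410 W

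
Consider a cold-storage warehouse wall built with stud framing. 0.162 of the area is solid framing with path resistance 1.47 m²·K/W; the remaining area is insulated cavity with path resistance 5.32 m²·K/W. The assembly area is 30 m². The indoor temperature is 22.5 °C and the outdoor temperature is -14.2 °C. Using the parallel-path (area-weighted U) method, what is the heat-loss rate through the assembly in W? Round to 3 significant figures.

295 W

U_eff = 0.838/5.32 + 0.162/1.47 = 0.1575 + 0.1102 = 0.2677
R_eff = 1/U_eff = 3.735 m²·K/W
Q = 30 × (22.5 − (-14.2)) / 3.735 = 294.8 W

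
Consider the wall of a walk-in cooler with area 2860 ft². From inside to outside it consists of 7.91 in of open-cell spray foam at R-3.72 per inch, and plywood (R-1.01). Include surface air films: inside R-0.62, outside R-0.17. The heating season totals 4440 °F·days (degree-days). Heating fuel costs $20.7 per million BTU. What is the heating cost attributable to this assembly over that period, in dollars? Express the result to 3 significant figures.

202 dollars

7.91 × 3.72 = 29.43
R_total = 0.62 + 29.43 + 1.01 + 0.17 = 31.23 ft²·°F·h/BTU
E = A × HDD × 24 / R = 2860 × 4440 × 24 / 31.23 = 9760000 BTU
Cost = 9760000/10⁶ × 20.7 = $202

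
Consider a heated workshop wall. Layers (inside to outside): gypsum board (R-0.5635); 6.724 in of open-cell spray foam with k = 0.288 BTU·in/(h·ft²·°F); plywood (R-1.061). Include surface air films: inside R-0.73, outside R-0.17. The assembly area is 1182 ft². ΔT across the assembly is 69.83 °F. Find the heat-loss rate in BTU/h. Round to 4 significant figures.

3190 BTU/h

6.724/0.288 = 23.347
R_total = 0.73 + 0.5635 + 23.347 + 1.061 + 0.17 = 25.872 ft²·°F·h/BTU
Q = A·ΔT/R = 1182 × 69.83 / 25.872 = 3190.3 BTU/h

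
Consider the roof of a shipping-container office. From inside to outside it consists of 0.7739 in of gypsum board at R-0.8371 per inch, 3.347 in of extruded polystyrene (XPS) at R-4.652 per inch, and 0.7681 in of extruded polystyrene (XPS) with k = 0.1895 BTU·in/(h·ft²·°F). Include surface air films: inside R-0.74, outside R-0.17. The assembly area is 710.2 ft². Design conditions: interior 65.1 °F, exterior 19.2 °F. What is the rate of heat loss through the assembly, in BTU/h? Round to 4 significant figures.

0.7739 × 0.8371 = 0.64783
3.347 × 4.652 = 15.57
0.7681/0.1895 = 4.0533
R_total = 0.74 + 0.64783 + 15.57 + 4.0533 + 0.17 = 21.181 ft²·°F·h/BTU
Q = A·ΔT/R = 710.2 × (65.1 − 19.2) / 21.181 = 1539 BTU/h

1539 BTU/h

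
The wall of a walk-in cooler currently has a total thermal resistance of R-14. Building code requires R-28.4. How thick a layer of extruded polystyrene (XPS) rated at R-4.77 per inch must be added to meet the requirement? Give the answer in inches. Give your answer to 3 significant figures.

3.02 in

ΔR = 28.4 − 14 = 14.4 ft²·°F·h/BTU
L = ΔR / (R/in) = 14.4/4.77 = 3.019 in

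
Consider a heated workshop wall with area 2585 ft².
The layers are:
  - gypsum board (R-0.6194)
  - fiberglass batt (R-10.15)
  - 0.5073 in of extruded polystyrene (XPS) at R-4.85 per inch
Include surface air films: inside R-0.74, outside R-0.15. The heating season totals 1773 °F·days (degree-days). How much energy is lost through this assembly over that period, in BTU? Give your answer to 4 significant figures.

7790000 BTU

0.5073 × 4.85 = 2.4604
R_total = 0.74 + 0.6194 + 10.15 + 2.4604 + 0.15 = 14.12 ft²·°F·h/BTU
E = A × HDD × 24 / R = 2585 × 1773 × 24 / 14.12 = 7790300 BTU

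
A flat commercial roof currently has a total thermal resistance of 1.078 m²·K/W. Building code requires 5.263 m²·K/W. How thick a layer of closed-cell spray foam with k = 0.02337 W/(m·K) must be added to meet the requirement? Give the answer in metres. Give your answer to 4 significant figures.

ΔR = 5.263 − 1.078 = 4.185 m²·K/W
L = ΔR × k = 4.185 × 0.02337 = 0.097803 m

0.09780 m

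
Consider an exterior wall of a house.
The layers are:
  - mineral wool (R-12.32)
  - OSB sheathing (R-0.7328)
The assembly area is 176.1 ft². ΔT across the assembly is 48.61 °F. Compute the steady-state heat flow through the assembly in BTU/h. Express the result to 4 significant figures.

R_total = 12.32 + 0.7328 = 13.053 ft²·°F·h/BTU
Q = A·ΔT/R = 176.1 × 48.61 / 13.053 = 655.81 BTU/h

655.8 BTU/h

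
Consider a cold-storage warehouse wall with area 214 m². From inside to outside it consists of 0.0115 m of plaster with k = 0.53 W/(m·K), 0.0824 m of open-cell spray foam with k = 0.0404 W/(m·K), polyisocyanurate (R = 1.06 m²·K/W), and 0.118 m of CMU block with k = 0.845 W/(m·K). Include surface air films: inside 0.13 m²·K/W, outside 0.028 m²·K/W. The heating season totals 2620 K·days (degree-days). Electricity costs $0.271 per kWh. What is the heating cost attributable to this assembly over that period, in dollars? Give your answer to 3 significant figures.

0.0115/0.53 = 0.0217
0.0824/0.0404 = 2.04
0.118/0.845 = 0.1396
R_total = 0.13 + 0.0217 + 2.04 + 1.06 + 0.1396 + 0.028 = 3.419 m²·K/W
E = A × HDD × 24 / R / 1000 = 214 × 2620 × 24 / 3.419 / 1000 = 3936 kWh
Cost = 3936 × 0.271 = $1067

1070 dollars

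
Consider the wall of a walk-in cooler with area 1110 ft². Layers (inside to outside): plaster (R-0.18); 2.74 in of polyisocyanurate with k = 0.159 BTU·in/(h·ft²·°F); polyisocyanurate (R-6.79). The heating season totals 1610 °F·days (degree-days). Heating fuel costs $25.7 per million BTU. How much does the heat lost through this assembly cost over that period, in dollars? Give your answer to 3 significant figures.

45.5 dollars

2.74/0.159 = 17.23
R_total = 0.18 + 17.23 + 6.79 = 24.2 ft²·°F·h/BTU
E = A × HDD × 24 / R = 1110 × 1610 × 24 / 24.2 = 1772000 BTU
Cost = 1772000/10⁶ × 25.7 = $45.54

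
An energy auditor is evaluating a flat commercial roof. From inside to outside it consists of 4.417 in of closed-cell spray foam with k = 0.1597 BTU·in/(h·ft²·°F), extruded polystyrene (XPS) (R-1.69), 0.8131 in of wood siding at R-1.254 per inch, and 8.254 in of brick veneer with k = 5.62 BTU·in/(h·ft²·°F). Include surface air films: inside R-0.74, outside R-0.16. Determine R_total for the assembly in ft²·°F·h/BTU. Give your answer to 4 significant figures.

4.417/0.1597 = 27.658
0.8131 × 1.254 = 1.0196
8.254/5.62 = 1.4687
R_total = 0.74 + 27.658 + 1.69 + 1.0196 + 1.4687 + 0.16 = 32.736 ft²·°F·h/BTU

32.74 ft²·°F·h/BTU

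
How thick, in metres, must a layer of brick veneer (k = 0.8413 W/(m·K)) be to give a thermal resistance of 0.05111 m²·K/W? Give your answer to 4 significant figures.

0.04300 m

L = R·k = 0.05111 × 0.8413 = 0.042999 m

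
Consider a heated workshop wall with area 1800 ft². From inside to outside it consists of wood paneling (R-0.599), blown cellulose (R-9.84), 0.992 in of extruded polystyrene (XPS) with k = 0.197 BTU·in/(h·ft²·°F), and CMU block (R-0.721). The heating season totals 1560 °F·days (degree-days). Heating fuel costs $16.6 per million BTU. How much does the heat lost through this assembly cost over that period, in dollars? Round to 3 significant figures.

0.992/0.197 = 5.036
R_total = 0.599 + 9.84 + 5.036 + 0.721 = 16.2 ft²·°F·h/BTU
E = A × HDD × 24 / R = 1800 × 1560 × 24 / 16.2 = 4161000 BTU
Cost = 4161000/10⁶ × 16.6 = $69.08

69.1 dollars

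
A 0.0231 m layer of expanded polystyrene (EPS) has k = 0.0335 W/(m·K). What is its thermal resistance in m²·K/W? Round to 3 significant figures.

0.690 m²·K/W

R = L/k = 0.0231/0.0335 = 0.6896 m²·K/W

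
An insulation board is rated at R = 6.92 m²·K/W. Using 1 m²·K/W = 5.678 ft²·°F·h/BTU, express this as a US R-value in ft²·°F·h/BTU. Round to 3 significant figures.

R_US = 6.92 × 5.678 = 39.29

39.3 ft²·°F·h/BTU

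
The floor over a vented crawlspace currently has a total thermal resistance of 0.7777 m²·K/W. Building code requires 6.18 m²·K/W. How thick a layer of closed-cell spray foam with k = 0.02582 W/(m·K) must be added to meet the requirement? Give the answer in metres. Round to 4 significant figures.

0.1395 m

ΔR = 6.18 − 0.7777 = 5.4023 m²·K/W
L = ΔR × k = 5.4023 × 0.02582 = 0.13949 m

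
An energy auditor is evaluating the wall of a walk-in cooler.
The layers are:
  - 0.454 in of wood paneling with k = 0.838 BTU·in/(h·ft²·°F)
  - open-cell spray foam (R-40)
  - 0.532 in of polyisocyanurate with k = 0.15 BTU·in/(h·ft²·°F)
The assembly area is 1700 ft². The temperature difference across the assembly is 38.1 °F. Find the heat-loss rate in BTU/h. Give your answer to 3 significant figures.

0.454/0.838 = 0.5418
0.532/0.15 = 3.547
R_total = 0.5418 + 40 + 3.547 = 44.09 ft²·°F·h/BTU
Q = A·ΔT/R = 1700 × 38.1 / 44.09 = 1469 BTU/h

1470 BTU/h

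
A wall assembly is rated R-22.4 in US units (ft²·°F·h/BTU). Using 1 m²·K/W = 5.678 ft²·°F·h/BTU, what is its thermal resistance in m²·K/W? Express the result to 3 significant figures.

3.95 m²·K/W

R_SI = 22.4/5.678 = 3.945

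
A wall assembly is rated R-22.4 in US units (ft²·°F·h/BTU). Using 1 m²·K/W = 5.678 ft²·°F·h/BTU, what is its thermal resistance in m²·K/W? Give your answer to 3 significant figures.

R_SI = 22.4/5.678 = 3.945

3.95 m²·K/W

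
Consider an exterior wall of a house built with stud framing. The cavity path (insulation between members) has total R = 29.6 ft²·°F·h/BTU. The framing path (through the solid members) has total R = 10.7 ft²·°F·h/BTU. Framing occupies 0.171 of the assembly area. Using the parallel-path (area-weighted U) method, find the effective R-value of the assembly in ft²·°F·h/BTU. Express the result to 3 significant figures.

U_eff = 0.829/29.6 + 0.171/10.7 = 0.02801 + 0.01598 = 0.04399
R_eff = 1/U_eff = 22.73 ft²·°F·h/BTU

22.7 ft²·°F·h/BTU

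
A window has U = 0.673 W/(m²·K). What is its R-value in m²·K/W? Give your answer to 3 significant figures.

R = 1/U = 1/0.673 = 1.486

1.49 m²·K/W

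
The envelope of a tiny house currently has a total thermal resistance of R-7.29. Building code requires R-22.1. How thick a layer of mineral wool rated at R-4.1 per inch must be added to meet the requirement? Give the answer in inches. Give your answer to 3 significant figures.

ΔR = 22.1 − 7.29 = 14.81 ft²·°F·h/BTU
L = ΔR / (R/in) = 14.81/4.1 = 3.612 in

3.61 in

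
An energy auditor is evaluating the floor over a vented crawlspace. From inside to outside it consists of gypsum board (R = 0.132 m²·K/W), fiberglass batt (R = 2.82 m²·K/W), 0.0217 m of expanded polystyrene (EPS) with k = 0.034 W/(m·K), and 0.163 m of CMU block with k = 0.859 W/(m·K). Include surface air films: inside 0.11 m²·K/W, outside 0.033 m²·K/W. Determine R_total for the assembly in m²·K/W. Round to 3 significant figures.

0.0217/0.034 = 0.6382
0.163/0.859 = 0.1898
R_total = 0.11 + 0.132 + 2.82 + 0.6382 + 0.1898 + 0.033 = 3.923 m²·K/W

3.92 m²·K/W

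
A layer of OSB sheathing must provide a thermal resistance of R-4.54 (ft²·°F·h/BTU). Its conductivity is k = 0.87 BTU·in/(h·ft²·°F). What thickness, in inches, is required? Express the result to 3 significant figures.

3.95 in

L = R × k = 4.54 × 0.87 = 3.95 in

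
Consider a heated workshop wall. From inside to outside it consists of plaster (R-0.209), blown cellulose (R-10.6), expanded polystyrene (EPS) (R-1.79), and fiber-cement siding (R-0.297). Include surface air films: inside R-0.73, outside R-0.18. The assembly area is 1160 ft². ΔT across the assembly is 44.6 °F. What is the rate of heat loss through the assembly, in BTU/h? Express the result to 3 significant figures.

R_total = 0.73 + 0.209 + 10.6 + 1.79 + 0.297 + 0.18 = 13.81 ft²·°F·h/BTU
Q = A·ΔT/R = 1160 × 44.6 / 13.81 = 3747 BTU/h

3750 BTU/h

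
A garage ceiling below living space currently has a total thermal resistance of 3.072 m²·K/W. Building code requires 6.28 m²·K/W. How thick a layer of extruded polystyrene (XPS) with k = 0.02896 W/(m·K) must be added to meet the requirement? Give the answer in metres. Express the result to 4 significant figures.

0.09290 m

ΔR = 6.28 − 3.072 = 3.208 m²·K/W
L = ΔR × k = 3.208 × 0.02896 = 0.092904 m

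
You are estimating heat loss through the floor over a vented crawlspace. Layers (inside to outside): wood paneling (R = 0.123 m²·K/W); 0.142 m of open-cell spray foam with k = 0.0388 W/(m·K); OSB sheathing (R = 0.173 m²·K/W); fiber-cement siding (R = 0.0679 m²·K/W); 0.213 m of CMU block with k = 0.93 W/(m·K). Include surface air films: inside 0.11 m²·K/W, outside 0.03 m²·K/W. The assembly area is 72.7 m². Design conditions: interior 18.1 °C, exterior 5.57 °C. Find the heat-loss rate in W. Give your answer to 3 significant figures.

207 W

0.142/0.0388 = 3.66
0.213/0.93 = 0.229
R_total = 0.11 + 0.123 + 3.66 + 0.173 + 0.0679 + 0.229 + 0.03 = 4.393 m²·K/W
Q = A·ΔT/R = 72.7 × (18.1 − 5.57) / 4.393 = 207.4 W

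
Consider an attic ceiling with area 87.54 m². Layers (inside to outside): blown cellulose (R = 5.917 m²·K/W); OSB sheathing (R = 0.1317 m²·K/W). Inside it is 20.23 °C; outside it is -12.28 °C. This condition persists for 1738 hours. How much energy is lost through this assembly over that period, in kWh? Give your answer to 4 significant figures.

817.7 kWh

R_total = 5.917 + 0.1317 = 6.0487 m²·K/W
Q = 87.54 × (20.23 − (-12.28)) / 6.0487 = 470.5 W
E = 470.5 W × 1738 h / 1000 = 817.73 kWh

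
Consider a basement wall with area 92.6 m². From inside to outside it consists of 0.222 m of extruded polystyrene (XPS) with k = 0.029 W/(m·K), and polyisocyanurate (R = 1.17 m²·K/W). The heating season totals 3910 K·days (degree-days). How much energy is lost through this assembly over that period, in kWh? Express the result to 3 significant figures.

985 kWh

0.222/0.029 = 7.655
R_total = 7.655 + 1.17 = 8.825 m²·K/W
E = A × HDD × 24 / R / 1000 = 92.6 × 3910 × 24 / 8.825 / 1000 = 984.6 kWh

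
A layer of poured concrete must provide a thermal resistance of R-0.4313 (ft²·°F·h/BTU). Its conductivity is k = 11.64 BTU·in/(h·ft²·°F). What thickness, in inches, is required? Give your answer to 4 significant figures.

L = R × k = 0.4313 × 11.64 = 5.0203 in

5.020 in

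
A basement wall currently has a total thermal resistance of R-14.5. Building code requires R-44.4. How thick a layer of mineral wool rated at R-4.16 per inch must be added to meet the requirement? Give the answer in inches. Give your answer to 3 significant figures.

ΔR = 44.4 − 14.5 = 29.9 ft²·°F·h/BTU
L = ΔR / (R/in) = 29.9/4.16 = 7.187 in

7.19 in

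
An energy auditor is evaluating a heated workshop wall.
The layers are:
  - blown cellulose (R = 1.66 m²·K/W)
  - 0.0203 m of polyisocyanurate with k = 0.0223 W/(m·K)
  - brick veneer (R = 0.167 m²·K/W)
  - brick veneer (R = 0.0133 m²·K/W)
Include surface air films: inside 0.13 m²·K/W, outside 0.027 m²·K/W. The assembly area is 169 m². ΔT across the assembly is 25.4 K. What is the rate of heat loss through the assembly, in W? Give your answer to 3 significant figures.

0.0203/0.0223 = 0.9103
R_total = 0.13 + 1.66 + 0.9103 + 0.167 + 0.0133 + 0.027 = 2.908 m²·K/W
Q = A·ΔT/R = 169 × 25.4 / 2.908 = 1476 W

1480 W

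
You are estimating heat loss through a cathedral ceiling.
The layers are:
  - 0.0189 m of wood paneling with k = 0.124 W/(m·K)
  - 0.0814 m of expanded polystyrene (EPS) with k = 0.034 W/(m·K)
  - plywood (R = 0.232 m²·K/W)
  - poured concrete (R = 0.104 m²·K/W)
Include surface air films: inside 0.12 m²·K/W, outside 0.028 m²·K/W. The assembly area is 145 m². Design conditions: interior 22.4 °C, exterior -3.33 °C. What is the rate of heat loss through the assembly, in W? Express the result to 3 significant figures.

1230 W

0.0189/0.124 = 0.1524
0.0814/0.034 = 2.394
R_total = 0.12 + 0.1524 + 2.394 + 0.232 + 0.104 + 0.028 = 3.031 m²·K/W
Q = A·ΔT/R = 145 × (22.4 − (-3.33)) / 3.031 = 1231 W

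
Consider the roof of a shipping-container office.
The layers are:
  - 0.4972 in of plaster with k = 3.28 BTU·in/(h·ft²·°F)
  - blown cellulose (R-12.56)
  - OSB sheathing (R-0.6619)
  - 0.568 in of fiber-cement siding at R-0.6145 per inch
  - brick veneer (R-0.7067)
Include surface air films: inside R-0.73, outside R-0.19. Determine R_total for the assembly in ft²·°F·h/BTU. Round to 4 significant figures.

15.35 ft²·°F·h/BTU

0.4972/3.28 = 0.15159
0.568 × 0.6145 = 0.34904
R_total = 0.73 + 0.15159 + 12.56 + 0.6619 + 0.34904 + 0.7067 + 0.19 = 15.349 ft²·°F·h/BTU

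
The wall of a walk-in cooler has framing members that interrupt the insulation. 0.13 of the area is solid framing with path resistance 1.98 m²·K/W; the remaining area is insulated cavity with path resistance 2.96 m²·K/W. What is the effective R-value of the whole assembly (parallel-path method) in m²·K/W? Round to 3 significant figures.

U_eff = 0.87/2.96 + 0.13/1.98 = 0.2939 + 0.06566 = 0.3596
R_eff = 1/U_eff = 2.781 m²·K/W

2.78 m²·K/W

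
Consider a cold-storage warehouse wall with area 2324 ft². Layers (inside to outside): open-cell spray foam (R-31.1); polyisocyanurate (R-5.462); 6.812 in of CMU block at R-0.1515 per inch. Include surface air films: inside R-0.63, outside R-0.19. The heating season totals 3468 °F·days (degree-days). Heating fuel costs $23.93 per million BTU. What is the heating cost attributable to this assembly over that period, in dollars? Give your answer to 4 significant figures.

120.5 dollars

6.812 × 0.1515 = 1.032
R_total = 0.63 + 31.1 + 5.462 + 1.032 + 0.19 = 38.414 ft²·°F·h/BTU
E = A × HDD × 24 / R = 2324 × 3468 × 24 / 38.414 = 5035400 BTU
Cost = 5035400/10⁶ × 23.93 = $120.5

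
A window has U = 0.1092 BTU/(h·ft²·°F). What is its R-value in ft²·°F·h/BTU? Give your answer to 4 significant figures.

9.158 ft²·°F·h/BTU

R = 1/U = 1/0.1092 = 9.1575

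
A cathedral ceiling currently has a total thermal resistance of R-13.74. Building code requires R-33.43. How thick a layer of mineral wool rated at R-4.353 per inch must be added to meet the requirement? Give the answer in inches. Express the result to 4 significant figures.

ΔR = 33.43 − 13.74 = 19.69 ft²·°F·h/BTU
L = ΔR / (R/in) = 19.69/4.353 = 4.5233 in

4.523 in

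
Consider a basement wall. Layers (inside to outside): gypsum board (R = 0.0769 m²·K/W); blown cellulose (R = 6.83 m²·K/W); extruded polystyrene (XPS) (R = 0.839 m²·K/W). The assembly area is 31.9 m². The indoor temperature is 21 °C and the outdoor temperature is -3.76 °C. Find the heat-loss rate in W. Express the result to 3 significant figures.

R_total = 0.0769 + 6.83 + 0.839 = 7.746 m²·K/W
Q = A·ΔT/R = 31.9 × (21 − (-3.76)) / 7.746 = 102 W

102 W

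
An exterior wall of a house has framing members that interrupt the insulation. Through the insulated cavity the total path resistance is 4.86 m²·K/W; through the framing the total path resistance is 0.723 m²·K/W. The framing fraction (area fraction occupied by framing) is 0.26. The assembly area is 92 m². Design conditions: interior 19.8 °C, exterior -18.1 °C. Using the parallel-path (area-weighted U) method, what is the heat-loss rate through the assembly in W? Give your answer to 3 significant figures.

U_eff = 0.74/4.86 + 0.26/0.723 = 0.1523 + 0.3596 = 0.5119
R_eff = 1/U_eff = 1.954 m²·K/W
Q = 92 × (19.8 − (-18.1)) / 1.954 = 1785 W

1780 W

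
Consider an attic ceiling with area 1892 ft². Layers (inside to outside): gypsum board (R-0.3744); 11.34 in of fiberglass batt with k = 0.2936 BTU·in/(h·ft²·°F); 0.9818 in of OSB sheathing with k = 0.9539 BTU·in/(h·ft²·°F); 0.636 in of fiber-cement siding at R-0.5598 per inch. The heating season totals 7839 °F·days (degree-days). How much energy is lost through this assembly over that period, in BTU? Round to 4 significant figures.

11.34/0.2936 = 38.624
0.9818/0.9539 = 1.0292
0.636 × 0.5598 = 0.35603
R_total = 0.3744 + 38.624 + 1.0292 + 0.35603 = 40.384 ft²·°F·h/BTU
E = A × HDD × 24 / R = 1892 × 7839 × 24 / 40.384 = 8814300 BTU

8814000 BTU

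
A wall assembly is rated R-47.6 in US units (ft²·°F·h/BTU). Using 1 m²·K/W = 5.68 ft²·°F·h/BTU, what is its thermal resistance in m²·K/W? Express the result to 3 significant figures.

R_SI = 47.6/5.68 = 8.38

8.38 m²·K/W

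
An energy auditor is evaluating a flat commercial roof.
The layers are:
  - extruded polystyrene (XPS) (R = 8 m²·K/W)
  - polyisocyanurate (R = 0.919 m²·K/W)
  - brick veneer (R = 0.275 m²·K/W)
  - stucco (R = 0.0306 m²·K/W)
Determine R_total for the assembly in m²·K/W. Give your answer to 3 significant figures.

9.22 m²·K/W

R_total = 8 + 0.919 + 0.275 + 0.0306 = 9.225 m²·K/W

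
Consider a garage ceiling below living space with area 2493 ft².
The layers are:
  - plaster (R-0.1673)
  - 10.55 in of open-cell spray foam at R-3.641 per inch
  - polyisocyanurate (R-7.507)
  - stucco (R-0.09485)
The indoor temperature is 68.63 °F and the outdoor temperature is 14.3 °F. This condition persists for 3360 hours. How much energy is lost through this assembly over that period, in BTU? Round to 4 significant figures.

9854000 BTU

10.55 × 3.641 = 38.413
R_total = 0.1673 + 38.413 + 7.507 + 0.09485 = 46.182 ft²·°F·h/BTU
Q = 2493 × (68.63 − 14.3) / 46.182 = 2932.9 BTU/h
E = 2932.9 × 3360 = 9854400 BTU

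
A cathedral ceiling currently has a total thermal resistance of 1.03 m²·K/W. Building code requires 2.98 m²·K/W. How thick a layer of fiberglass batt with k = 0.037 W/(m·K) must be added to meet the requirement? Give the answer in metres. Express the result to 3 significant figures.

ΔR = 2.98 − 1.03 = 1.95 m²·K/W
L = ΔR × k = 1.95 × 0.037 = 0.07215 m

0.0721 m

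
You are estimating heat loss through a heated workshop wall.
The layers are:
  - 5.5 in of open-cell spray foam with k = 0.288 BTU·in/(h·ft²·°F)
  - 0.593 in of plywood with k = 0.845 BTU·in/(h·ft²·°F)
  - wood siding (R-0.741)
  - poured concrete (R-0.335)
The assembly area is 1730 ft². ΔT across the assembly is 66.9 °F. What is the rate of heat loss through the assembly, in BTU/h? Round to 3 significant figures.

5540 BTU/h

5.5/0.288 = 19.1
0.593/0.845 = 0.7018
R_total = 19.1 + 0.7018 + 0.741 + 0.335 = 20.87 ft²·°F·h/BTU
Q = A·ΔT/R = 1730 × 66.9 / 20.87 = 5544 BTU/h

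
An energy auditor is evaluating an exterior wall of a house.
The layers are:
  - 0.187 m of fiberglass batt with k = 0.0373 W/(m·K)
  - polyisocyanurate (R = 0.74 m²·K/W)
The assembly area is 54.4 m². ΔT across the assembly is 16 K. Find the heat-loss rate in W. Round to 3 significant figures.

0.187/0.0373 = 5.013
R_total = 5.013 + 0.74 = 5.753 m²·K/W
Q = A·ΔT/R = 54.4 × 16 / 5.753 = 151.3 W

151 W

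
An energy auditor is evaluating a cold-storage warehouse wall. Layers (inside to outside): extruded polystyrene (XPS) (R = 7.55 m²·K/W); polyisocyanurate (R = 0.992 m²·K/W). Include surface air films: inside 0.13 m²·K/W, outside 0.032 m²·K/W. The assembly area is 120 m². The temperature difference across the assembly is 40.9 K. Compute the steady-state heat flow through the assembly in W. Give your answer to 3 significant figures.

564 W

R_total = 0.13 + 7.55 + 0.992 + 0.032 = 8.704 m²·K/W
Q = A·ΔT/R = 120 × 40.9 / 8.704 = 563.9 W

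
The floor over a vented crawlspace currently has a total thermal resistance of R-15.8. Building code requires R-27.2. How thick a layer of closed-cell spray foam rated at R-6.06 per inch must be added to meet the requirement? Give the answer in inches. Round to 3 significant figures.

1.88 in

ΔR = 27.2 − 15.8 = 11.4 ft²·°F·h/BTU
L = ΔR / (R/in) = 11.4/6.06 = 1.881 in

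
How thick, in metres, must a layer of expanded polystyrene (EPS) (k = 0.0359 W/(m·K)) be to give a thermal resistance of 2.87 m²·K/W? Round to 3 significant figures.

L = R·k = 2.87 × 0.0359 = 0.103 m

0.103 m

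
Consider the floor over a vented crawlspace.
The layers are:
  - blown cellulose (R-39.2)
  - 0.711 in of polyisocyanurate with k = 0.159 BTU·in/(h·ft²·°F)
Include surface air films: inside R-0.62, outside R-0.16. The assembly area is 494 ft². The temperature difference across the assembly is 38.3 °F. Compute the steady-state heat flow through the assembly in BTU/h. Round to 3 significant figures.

426 BTU/h

0.711/0.159 = 4.472
R_total = 0.62 + 39.2 + 4.472 + 0.16 = 44.45 ft²·°F·h/BTU
Q = A·ΔT/R = 494 × 38.3 / 44.45 = 425.6 BTU/h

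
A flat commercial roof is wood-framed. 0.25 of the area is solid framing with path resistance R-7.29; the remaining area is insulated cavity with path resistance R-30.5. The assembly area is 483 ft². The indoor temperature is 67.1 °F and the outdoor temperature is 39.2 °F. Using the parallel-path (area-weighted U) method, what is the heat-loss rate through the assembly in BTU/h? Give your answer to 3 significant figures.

U_eff = 0.75/30.5 + 0.25/7.29 = 0.02459 + 0.03429 = 0.05888
R_eff = 1/U_eff = 16.98 ft²·°F·h/BTU
Q = 483 × (67.1 − 39.2) / 16.98 = 793.5 BTU/h

793 BTU/h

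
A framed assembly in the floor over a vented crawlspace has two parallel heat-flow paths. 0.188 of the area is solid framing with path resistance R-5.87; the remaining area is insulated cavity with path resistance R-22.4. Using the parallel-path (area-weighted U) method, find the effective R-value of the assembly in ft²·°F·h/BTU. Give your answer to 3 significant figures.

14.6 ft²·°F·h/BTU

U_eff = 0.812/22.4 + 0.188/5.87 = 0.03625 + 0.03203 = 0.06828
R_eff = 1/U_eff = 14.65 ft²·°F·h/BTU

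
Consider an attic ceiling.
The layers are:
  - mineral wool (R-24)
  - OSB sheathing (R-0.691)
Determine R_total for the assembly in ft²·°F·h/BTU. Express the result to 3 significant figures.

R_total = 24 + 0.691 = 24.69 ft²·°F·h/BTU

24.7 ft²·°F·h/BTU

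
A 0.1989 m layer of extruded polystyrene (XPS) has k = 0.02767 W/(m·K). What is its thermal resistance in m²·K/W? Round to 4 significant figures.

R = L/k = 0.1989/0.02767 = 7.1883 m²·K/W

7.188 m²·K/W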